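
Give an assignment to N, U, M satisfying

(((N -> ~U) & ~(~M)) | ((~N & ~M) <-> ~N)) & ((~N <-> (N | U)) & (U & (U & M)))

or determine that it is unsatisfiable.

N: False, U: True, M: True

  ((N -> ~U) & ~(~M)) | ((~N & ~M) <-> ~N) = True
    (N -> ~U) & ~(~M) = True
      N -> ~U = True
        ~U = False
      ~(~M) = True
        ~M = False
    (~N & ~M) <-> ~N = False
      ~N & ~M = False
        ~N = True
        ~M = False
      ~N = True
  (~N <-> (N | U)) & (U & (U & M)) = True
    ~N <-> (N | U) = True
      ~N = True
      N | U = True
    U & (U & M) = True
      U & M = True
Both conjuncts True, so the formula holds.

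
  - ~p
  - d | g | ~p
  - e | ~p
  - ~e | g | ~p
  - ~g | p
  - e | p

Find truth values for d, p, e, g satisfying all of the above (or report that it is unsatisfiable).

d = True, p = False, e = True, g = False

Unit clause (~p) forces p = False.
In (~g | p) only ~g is left, so g = False.
In (e | p) only e is left, so e = True.
Set d = True.
Check each clause:
  (~p): ~p holds.
  (d | g | ~p): d holds.
  (e | ~p): e holds.
  (~e | g | ~p): ~p holds.
  (~g | p): ~g holds.
  (e | p): e holds.
All clauses satisfied.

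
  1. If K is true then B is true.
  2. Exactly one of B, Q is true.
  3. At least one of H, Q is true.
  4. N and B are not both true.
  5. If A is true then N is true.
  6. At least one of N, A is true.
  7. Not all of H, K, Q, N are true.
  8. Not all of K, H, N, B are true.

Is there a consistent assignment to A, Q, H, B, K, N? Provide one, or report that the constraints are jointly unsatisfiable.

A=T, Q=T, H=F, B=F, K=F, N=T

  (1) K=F ⇒ B: vacuous ✓
  (2) {B, Q}: 1 true — exactly one ✓
  (3) {H, Q}: 1 true — at least one ✓
  (4) N=T, B=F — not both ✓
  (5) A=T ⇒ N: T ✓
  (6) {N, A}: 2 true — at least one ✓
  (7) {H, K, Q, N}: 2/4 true — not all ✓
  (8) {K, H, N, B}: 1/4 true — not all ✓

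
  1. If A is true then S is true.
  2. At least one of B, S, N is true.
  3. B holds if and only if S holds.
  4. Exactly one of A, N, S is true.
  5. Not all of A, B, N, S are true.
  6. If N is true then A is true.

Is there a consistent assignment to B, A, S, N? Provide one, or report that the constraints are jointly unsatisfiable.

B: True; A: False; S: True; N: False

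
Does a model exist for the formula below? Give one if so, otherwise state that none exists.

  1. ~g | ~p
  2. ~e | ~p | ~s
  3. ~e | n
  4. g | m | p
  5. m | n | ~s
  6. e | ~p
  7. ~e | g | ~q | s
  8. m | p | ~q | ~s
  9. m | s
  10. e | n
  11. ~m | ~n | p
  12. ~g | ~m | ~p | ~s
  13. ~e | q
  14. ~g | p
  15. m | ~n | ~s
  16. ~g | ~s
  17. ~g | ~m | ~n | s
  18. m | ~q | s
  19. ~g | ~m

Case p = True:
  (~g | ~p) forces g = False.
  (e | ~p) forces e = True.
  (~e | ~p | ~s) forces s = False.
  (~e | n) forces n = True.
  (~e | g | ~q | s) forces q = False.
  Clause (~e | q) is falsified — contradiction.
Case p = False:
  (~g | p) forces g = False.
  (g | m | p) forces m = True.
  (~m | ~n | p) forces n = False.
  (~e | n) forces e = False.
  Clause (e | n) is falsified — contradiction.
Both cases fail, so the formula is unsatisfiable.

Unsatisfiable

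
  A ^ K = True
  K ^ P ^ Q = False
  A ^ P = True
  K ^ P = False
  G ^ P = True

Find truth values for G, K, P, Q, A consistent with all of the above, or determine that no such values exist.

G=F, K=T, P=T, Q=F, A=F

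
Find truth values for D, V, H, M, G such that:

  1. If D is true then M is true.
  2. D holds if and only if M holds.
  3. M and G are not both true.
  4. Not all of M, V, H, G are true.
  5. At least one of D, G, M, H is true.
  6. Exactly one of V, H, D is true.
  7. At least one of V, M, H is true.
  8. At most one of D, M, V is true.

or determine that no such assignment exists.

D: False, V: False, H: True, M: False, G: False

  (1) D=F ⇒ M: vacuous ✓
  (2) D=F, M=F — same ✓
  (3) M=F, G=F — not both ✓
  (4) {M, V, H, G}: 1/4 true — not all ✓
  (5) {D, G, M, H}: 1 true — at least one ✓
  (6) {V, H, D}: 1 true — exactly one ✓
  (7) {V, M, H}: 1 true — at least one ✓
  (8) {D, M, V}: 0 true — at most one ✓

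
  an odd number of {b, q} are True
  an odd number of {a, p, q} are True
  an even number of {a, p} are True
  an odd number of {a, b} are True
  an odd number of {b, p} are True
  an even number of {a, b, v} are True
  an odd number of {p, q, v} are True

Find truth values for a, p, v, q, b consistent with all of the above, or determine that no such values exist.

a = True, p = True, v = True, q = True, b = False

{b, q}: 1 true → odd ✓
{a, p, q}: 3 true → odd ✓
{a, p}: 2 true → even ✓
{a, b}: 1 true → odd ✓
{b, p}: 1 true → odd ✓
{a, b, v}: 2 true → even ✓
{p, q, v}: 3 true → odd ✓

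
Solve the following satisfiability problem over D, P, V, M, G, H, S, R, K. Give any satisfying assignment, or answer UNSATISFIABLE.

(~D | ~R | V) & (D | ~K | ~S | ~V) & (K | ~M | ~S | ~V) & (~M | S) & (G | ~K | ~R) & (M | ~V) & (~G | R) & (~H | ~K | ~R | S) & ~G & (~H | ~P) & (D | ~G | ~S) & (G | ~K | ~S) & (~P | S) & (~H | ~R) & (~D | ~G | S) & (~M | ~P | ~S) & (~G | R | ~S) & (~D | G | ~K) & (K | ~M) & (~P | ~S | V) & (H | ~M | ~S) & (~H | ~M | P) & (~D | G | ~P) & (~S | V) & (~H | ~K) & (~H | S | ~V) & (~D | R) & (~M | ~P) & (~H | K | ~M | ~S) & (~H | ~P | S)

Unit clause (~G) forces G = False.
Try D = True:
  (~D | G | ~K) forces K = False.
  (K | ~M) forces M = False.
  (M | ~V) forces V = False.
  (~D | ~R | V) forces R = False.
  clause (~D | R) is falsified — backtrack.
So D = False.
Set P = False.
Set V = False.
  then (~S | V) forces S = False.
  then (~M | S) forces M = False.
Set H = True.
  then (~H | ~R) forces R = False.
  then (~H | ~K) forces K = False.
All clauses satisfied.

D=F, P=F, V=F, M=F, G=F, H=T, S=F, R=F, K=F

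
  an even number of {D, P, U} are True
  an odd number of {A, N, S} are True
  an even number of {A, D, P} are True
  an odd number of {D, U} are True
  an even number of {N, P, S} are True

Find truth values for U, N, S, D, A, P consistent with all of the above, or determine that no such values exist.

U = False, N = False, S = True, D = True, A = False, P = True

{D, P, U}: 2 true → even ✓
{A, N, S}: 1 true → odd ✓
{A, D, P}: 2 true → even ✓
{D, U}: 1 true → odd ✓
{N, P, S}: 2 true → even ✓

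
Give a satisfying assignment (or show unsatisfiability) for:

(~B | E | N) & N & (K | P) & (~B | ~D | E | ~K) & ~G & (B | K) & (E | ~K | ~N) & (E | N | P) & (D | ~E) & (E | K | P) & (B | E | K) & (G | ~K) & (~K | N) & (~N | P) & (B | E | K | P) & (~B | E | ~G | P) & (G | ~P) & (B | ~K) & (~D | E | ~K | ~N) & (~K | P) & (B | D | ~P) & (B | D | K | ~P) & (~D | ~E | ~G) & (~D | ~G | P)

UNSATISFIABLE

Case N = True:
  (~G) forces G = False.
  (G | ~K) forces K = False.
  (K | P) forces P = True.
  Clause (G | ~P) is falsified — contradiction.
Case N = False:
  Clause (N) is falsified — contradiction.
Both cases fail, so the formula is unsatisfiable.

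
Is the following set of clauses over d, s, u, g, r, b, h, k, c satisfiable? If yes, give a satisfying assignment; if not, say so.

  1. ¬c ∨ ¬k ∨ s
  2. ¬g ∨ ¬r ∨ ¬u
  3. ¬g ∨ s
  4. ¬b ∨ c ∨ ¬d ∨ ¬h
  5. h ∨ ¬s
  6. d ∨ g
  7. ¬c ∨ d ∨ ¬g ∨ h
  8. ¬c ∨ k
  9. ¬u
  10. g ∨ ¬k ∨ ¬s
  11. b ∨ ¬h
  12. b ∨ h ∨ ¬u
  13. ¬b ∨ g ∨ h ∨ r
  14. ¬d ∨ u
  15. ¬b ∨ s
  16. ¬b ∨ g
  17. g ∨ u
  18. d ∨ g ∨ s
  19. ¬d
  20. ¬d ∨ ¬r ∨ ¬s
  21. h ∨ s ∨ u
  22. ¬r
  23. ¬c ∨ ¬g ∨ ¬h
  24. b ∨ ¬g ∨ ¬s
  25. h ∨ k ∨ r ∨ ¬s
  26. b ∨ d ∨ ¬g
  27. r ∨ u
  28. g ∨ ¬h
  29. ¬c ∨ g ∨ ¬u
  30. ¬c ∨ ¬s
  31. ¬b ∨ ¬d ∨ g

UNSATISFIABLE

Case r = True:
  Clause (¬r) is falsified — contradiction.
Case r = False:
  (¬u) forces u = False.
  Clause (r ∨ u) is falsified — contradiction.
Both cases fail, so the formula is unsatisfiable.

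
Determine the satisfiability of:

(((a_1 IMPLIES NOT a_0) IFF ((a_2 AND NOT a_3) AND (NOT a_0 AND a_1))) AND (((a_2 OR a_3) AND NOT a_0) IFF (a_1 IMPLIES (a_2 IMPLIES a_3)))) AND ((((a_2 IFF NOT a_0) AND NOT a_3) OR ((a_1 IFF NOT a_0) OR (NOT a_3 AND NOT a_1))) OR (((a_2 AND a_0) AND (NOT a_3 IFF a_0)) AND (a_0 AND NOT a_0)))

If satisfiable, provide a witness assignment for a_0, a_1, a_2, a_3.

Case a_1 = True: the formula simplifies to ((NOT a_0 IFF ((a_2 AND NOT a_3) AND NOT a_0)) AND (((a_2 OR a_3) AND NOT a_0) IFF (a_2 IMPLIES a_3))) AND ((((a_2 IFF NOT a_0) AND NOT a_3) OR NOT a_0) OR (((a_2 AND a_0) AND (NOT a_3 IFF a_0)) AND (a_0 AND NOT a_0))).
  a_0 = True: simplifies to NOT ((a_2 IMPLIES a_3)) AND (NOT a_2 AND NOT a_3).
    a_2 = True: the conjunct NOT a_2 is False.
    a_2 = False: the conjunct NOT ((a_2 IMPLIES a_3)) becomes NOT ((False IMPLIES a_3)) = False.
  a_0 = False: simplifies to (a_2 AND NOT a_3) AND ((a_2 OR a_3) IFF (a_2 IMPLIES a_3)).
    a_2 = True: simplifies to NOT a_3 AND a_3.
      a_3 = True: the conjunct NOT a_3 is False.
      a_3 = False: the conjunct a_3 is False.
    a_2 = False: the conjunct a_2 is False.
Case a_1 = False: the conjunct (a_1 IMPLIES NOT a_0) IFF ((a_2 AND NOT a_3) AND (NOT a_0 AND a_1)) becomes (False IMPLIES NOT a_0) IFF ((a_2 AND NOT a_3) AND False) = False.
Both cases fail — unsatisfiable.

Unsatisfiable — no assignment works.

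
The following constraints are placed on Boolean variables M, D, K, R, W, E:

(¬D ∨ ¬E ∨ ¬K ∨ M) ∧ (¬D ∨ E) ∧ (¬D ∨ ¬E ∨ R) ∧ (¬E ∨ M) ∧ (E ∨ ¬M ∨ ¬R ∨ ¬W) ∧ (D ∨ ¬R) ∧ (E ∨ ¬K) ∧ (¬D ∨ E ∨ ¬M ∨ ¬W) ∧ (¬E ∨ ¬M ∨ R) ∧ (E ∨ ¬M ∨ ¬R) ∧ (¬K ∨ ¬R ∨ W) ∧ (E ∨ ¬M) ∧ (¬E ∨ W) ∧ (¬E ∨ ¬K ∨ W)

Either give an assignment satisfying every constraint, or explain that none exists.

M = True, D = True, K = False, R = True, W = True, E = True

Set M = True.
  then (E ∨ ¬M) forces E = True.
  then (¬E ∨ W) forces W = True.
  then (¬E ∨ ¬M ∨ R) forces R = True.
  then (D ∨ ¬R) forces D = True.
Set K = False.
All clauses satisfied.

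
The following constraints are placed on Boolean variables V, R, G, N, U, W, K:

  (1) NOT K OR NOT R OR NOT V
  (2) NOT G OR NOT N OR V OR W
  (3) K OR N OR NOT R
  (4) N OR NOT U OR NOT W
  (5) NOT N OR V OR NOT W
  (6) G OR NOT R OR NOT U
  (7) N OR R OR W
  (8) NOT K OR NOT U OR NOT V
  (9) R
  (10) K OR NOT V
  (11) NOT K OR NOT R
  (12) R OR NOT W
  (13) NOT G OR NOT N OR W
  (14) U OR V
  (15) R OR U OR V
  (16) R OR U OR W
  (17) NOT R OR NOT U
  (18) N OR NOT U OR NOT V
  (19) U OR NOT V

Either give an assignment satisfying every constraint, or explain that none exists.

Case U = True:
  (R) forces R = True.
  Clause (NOT R OR NOT U) is falsified — contradiction.
Case U = False:
  (R) forces R = True.
  (NOT K OR NOT R) forces K = False.
  (K OR N OR NOT R) forces N = True.
  (K OR NOT V) forces V = False.
  Clause (U OR V) is falsified — contradiction.
Both cases fail, so the formula is unsatisfiable.

No satisfying assignment exists.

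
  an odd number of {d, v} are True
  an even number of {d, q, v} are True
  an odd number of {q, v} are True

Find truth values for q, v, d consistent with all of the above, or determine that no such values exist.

q = True, v = False, d = True

{d, v}: 1 true → odd ✓
{d, q, v}: 2 true → even ✓
{q, v}: 1 true → odd ✓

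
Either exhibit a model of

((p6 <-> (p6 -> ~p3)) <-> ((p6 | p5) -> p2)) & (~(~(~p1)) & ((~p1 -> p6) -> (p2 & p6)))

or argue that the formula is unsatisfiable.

p1: False, p2: True, p3: False, p5: True, p6: True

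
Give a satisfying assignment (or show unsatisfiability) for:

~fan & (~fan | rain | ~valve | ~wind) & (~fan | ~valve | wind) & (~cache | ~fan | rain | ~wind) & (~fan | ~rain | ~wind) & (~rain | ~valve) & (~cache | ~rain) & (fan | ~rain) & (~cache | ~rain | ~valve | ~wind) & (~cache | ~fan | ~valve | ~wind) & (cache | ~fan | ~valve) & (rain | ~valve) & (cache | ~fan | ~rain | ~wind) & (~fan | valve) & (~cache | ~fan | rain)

rain: False, wind: True, valve: False, fan: False, cache: False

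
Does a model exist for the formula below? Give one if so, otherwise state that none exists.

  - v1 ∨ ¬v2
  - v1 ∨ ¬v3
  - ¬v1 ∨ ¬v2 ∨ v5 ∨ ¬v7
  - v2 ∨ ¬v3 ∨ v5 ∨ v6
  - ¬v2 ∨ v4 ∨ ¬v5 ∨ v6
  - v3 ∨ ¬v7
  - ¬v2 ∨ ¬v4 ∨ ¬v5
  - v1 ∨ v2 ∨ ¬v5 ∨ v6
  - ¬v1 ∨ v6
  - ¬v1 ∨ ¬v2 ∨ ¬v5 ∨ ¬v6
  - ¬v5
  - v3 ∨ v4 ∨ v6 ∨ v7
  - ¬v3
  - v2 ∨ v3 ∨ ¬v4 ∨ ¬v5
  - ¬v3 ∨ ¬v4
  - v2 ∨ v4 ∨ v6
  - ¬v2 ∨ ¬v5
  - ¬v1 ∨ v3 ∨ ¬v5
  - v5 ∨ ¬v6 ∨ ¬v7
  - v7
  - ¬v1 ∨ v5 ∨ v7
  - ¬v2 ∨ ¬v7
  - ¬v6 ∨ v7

Case v3 = True:
  Clause (¬v3) is falsified — contradiction.
Case v3 = False:
  (v3 ∨ ¬v7) forces v7 = False.
  Clause (v7) is falsified — contradiction.
Both cases fail, so the formula is unsatisfiable.

The formula is unsatisfiable.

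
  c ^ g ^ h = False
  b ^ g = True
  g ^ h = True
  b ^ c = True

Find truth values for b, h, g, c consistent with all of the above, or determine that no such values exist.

b: False; h: False; g: True; c: True

c ^ g ^ h = T ^ T ^ F = False ✓
b ^ g = F ^ T = True ✓
g ^ h = T ^ F = True ✓
b ^ c = F ^ T = True ✓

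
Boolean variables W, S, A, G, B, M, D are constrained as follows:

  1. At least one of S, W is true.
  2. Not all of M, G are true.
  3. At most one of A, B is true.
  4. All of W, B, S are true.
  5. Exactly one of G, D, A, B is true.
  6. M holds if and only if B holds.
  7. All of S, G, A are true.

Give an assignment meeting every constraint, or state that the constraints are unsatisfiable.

Unsatisfiable — no assignment works.

Case A = True:
  (3) with A=T forces B = False.
  Constraint (4) is violated (B=F) — contradiction.
Case A = False:
  Constraint (7) is violated (A=F) — contradiction.
Both cases fail — unsatisfiable.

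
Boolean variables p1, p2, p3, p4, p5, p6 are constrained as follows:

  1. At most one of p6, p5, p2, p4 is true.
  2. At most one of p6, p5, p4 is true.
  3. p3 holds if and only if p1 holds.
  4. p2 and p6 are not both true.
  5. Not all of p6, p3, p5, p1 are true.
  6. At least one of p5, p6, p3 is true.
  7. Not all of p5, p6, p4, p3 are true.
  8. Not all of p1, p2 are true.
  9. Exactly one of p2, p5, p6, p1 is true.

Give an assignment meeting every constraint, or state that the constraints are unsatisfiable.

p1 = False, p2 = False, p3 = False, p4 = False, p5 = False, p6 = True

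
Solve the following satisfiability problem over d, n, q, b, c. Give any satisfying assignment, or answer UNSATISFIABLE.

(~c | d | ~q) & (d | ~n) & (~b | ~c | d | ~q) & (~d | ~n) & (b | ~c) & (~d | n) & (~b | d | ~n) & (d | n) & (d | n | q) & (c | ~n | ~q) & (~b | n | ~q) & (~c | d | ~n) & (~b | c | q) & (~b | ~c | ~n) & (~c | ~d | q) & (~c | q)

Case d = True:
  (~d | ~n) forces n = False.
  Clause (~d | n) is falsified — contradiction.
Case d = False:
  (d | ~n) forces n = False.
  Clause (d | n) is falsified — contradiction.
Both cases fail, so the formula is unsatisfiable.

No satisfying assignment exists.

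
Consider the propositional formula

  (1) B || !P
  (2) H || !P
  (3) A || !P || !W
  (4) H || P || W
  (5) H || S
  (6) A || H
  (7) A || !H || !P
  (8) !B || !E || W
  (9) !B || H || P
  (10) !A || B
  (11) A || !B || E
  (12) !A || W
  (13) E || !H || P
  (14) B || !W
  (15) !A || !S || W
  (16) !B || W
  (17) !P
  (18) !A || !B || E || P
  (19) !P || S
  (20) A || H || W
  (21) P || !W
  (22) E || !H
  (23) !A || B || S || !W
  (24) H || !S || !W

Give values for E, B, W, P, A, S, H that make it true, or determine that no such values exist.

E=T; B=F; W=F; P=F; A=F; S=T; H=T

Unit clause (!P) forces P = False.
In (P || !W) only !W is left, so W = False.
In (H || P || W) only H is left, so H = True.
In (!A || W) only !A is left, so A = False.
In (E || !H || P) only E is left, so E = True.
In (!B || W) only !B is left, so B = False.
Set S = True.
All clauses satisfied.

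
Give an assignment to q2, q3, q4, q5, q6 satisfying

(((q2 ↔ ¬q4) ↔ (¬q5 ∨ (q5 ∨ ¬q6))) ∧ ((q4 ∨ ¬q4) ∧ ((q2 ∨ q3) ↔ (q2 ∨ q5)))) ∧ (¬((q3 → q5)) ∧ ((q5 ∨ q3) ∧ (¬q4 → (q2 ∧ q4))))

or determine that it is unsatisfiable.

The formula is unsatisfiable.

Case q4 = True: the formula simplifies to ((¬q2 ↔ (¬q5 ∨ (q5 ∨ ¬q6))) ∧ ((q2 ∨ q3) ↔ (q2 ∨ q5))) ∧ (¬((q3 → q5)) ∧ (q5 ∨ q3)).
  q5 = True: the conjunct ¬((q3 → q5)) becomes ¬((q3 → True)) = False.
  q5 = False: simplifies to (¬q2 ∧ ((q2 ∨ q3) ↔ q2)) ∧ (¬(¬q3) ∧ q3).
    q3 = True: simplifies to ¬q2 ∧ q2.
      q2 = True: the conjunct ¬q2 is False.
      q2 = False: the conjunct q2 is False.
    q3 = False: the conjunct ¬(¬q3) becomes ¬(¬False) = False.
Case q4 = False: the conjunct ¬q4 → (q2 ∧ q4) becomes ¬False → (q2 ∧ False) = False.
Both cases fail — unsatisfiable.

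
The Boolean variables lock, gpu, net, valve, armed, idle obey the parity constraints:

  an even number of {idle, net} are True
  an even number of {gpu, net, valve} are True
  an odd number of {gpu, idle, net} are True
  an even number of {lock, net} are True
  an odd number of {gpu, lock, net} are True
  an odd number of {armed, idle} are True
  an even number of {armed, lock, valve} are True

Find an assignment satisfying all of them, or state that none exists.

lock: False, gpu: True, net: False, valve: True, armed: True, idle: False

{idle, net}: 0 true → even ✓
{gpu, net, valve}: 2 true → even ✓
{gpu, idle, net}: 1 true → odd ✓
{lock, net}: 0 true → even ✓
{gpu, lock, net}: 1 true → odd ✓
{armed, idle}: 1 true → odd ✓
{armed, lock, valve}: 2 true → even ✓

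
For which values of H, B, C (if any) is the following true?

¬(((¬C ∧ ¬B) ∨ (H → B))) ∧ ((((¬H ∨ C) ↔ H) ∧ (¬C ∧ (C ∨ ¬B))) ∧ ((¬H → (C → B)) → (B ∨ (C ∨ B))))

Case C = True: the conjunct ¬C is False.
Case C = False: the formula simplifies to ¬((¬B ∨ (H → B))) ∧ (((¬H ↔ H) ∧ ¬B) ∧ (B ∨ B)).
  H = True: the conjunct ¬H ↔ H becomes ¬True ↔ True = False.
  H = False: the conjunct ¬((¬B ∨ (H → B))) becomes ¬((¬B ∨ True)) = False.
Both cases fail — unsatisfiable.

Unsatisfiable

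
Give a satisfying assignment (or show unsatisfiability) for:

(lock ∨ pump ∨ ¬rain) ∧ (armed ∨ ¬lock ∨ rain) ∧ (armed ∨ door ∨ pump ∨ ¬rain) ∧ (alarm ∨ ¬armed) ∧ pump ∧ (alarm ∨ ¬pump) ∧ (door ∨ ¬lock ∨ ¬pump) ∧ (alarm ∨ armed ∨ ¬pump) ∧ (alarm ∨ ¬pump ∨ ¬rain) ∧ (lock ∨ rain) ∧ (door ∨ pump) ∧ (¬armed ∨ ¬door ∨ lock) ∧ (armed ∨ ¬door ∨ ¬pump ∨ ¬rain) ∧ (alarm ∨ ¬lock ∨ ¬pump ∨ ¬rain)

lock=F, alarm=T, armed=T, pump=T, rain=T, door=F

Unit clause (pump) forces pump = True.
In (alarm ∨ ¬pump) only alarm is left, so alarm = True.
Set lock = False.
  then (lock ∨ rain) forces rain = True.
Set armed = True.
  then (¬armed ∨ ¬door ∨ lock) forces door = False.
All clauses satisfied.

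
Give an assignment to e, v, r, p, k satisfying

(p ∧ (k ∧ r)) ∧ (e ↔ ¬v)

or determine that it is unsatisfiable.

e: True, v: False, r: True, p: True, k: True

  p ∧ (k ∧ r) = True
    k ∧ r = True
  e ↔ ¬v = True
    ¬v = True
Both conjuncts True, so the formula holds.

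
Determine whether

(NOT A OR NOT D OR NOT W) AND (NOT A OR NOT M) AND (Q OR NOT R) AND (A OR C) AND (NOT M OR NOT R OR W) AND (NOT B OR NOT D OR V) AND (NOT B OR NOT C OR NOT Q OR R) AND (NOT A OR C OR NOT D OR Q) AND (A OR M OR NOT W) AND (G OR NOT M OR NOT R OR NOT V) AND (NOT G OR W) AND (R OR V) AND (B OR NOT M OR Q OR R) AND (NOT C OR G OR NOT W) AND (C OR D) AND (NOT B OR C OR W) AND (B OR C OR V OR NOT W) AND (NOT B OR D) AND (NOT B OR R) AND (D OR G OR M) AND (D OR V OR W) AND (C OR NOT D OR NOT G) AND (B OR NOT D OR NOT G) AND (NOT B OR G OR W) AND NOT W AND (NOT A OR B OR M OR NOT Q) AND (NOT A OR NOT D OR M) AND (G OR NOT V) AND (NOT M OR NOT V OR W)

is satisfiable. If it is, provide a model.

Q: True, G: False, M: False, V: False, B: False, R: True, A: False, D: True, C: True, W: False

Unit clause (NOT W) forces W = False.
In (NOT G OR W) only NOT G is left, so G = False.
In (NOT B OR G OR W) only NOT B is left, so B = False.
In (G OR NOT V) only NOT V is left, so V = False.
In (R OR V) only R is left, so R = True.
In (D OR V OR W) only D is left, so D = True.
In (Q OR NOT R) only Q is left, so Q = True.
In (NOT M OR NOT R OR W) only NOT M is left, so M = False.
In (NOT A OR B OR M OR NOT Q) only NOT A is left, so A = False.
In (A OR C) only C is left, so C = True.
All clauses satisfied.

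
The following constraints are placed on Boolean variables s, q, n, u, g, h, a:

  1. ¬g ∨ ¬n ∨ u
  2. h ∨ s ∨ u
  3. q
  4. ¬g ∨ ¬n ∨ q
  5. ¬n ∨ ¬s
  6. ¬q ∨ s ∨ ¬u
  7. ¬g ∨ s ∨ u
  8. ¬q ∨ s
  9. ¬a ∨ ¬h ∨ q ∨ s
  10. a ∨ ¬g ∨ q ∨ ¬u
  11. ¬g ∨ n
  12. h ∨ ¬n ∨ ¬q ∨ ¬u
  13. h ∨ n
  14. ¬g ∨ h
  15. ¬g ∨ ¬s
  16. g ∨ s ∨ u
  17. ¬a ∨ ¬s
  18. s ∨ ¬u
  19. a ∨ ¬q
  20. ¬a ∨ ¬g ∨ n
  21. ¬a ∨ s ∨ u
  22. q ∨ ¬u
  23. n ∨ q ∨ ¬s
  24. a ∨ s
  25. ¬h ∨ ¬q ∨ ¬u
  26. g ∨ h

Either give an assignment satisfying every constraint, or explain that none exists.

UNSATISFIABLE

Case a = True:
  (q) forces q = True.
  (¬q ∨ s) forces s = True.
  Clause (¬a ∨ ¬s) is falsified — contradiction.
Case a = False:
  (q) forces q = True.
  Clause (a ∨ ¬q) is falsified — contradiction.
Both cases fail, so the formula is unsatisfiable.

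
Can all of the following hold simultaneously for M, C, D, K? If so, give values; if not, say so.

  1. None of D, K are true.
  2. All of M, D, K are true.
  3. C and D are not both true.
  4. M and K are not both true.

Unsatisfiable

Case D = True:
  Constraint (1) is violated (D=T) — contradiction.
Case D = False:
  Constraint (2) is violated (D=F) — contradiction.
Both cases fail — unsatisfiable.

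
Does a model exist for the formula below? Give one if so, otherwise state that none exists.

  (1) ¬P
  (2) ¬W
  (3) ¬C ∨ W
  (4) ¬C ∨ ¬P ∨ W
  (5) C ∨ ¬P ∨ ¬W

C: False, P: False, W: False

Unit clause (¬P) forces P = False.
Unit clause (¬W) forces W = False.
In (¬C ∨ W) only ¬C is left, so C = False.
Check each clause:
  (¬P): ¬P holds.
  (¬W): ¬W holds.
  (¬C ∨ W): ¬C holds.
  (¬C ∨ ¬P ∨ W): ¬C holds.
  (C ∨ ¬P ∨ ¬W): ¬P holds.
All clauses satisfied.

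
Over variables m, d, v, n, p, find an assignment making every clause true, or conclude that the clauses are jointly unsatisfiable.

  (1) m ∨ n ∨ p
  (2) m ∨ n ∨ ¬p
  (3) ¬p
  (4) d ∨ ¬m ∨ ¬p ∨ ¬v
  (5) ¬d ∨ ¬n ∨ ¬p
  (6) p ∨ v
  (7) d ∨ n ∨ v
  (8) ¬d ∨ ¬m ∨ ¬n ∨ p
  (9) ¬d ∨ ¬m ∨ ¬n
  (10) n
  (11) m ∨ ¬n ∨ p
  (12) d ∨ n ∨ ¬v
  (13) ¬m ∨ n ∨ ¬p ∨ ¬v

Unit clause (¬p) forces p = False.
In (p ∨ v) only v is left, so v = True.
Unit clause (n) forces n = True.
In (m ∨ ¬n ∨ p) only m is left, so m = True.
In (¬d ∨ ¬m ∨ ¬n ∨ p) only ¬d is left, so d = False.
All clauses satisfied.

m=T, d=F, v=T, n=T, p=F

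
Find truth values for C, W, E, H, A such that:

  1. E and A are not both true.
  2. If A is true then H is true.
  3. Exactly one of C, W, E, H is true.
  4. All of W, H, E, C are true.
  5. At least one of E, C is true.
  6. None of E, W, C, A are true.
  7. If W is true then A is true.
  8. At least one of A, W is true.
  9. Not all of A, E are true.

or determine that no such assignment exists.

Unsatisfiable — no assignment works.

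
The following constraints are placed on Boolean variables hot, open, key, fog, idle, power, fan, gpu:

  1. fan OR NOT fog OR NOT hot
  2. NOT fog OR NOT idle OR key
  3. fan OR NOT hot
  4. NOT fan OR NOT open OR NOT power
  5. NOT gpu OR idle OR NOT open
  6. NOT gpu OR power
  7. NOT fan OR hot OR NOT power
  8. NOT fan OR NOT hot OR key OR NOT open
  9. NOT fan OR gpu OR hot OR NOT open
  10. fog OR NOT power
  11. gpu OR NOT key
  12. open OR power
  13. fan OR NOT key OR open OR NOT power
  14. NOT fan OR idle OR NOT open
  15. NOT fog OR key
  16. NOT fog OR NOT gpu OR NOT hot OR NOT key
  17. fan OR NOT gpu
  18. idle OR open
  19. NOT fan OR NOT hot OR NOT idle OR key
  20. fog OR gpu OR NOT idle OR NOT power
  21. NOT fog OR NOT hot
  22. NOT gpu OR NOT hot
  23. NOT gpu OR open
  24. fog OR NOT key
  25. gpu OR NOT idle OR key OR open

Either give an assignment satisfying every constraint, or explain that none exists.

Set hot = False.
Set open = True.
Try key = True:
  (gpu OR NOT key) forces gpu = True.
  (NOT gpu OR idle OR NOT open) forces idle = True.
  (NOT gpu OR power) forces power = True.
  (NOT fan OR NOT open OR NOT power) forces fan = False.
  clause (fan OR NOT gpu) is falsified — backtrack.
So key = False.
  then (NOT fog OR key) forces fog = False.
  then (fog OR NOT power) forces power = False.
  then (NOT gpu OR power) forces gpu = False.
  then (NOT fan OR gpu OR hot OR NOT open) forces fan = False.
Set idle = True.
All clauses satisfied.

hot: False, open: True, key: False, fog: False, idle: True, power: False, fan: False, gpu: False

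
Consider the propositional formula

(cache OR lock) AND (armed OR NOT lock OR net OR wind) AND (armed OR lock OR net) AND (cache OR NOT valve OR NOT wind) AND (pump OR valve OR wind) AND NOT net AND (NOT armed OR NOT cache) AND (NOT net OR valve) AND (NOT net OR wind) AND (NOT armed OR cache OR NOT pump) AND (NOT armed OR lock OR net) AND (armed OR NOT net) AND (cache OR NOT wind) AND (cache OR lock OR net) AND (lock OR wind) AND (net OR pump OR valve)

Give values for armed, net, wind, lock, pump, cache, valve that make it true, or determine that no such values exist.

armed=F, net=F, wind=T, lock=T, pump=T, cache=T, valve=F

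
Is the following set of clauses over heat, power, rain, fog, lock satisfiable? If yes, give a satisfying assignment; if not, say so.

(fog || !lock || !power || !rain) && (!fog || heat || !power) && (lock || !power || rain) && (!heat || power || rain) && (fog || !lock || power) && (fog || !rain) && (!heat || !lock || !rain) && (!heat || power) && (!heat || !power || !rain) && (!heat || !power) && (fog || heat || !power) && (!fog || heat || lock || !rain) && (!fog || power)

heat = False; power = False; rain = False; fog = False; lock = False

Try heat = True:
  (!heat || power) forces power = True.
  clause (!heat || !power) is falsified — backtrack.
So heat = False.
Try power = True:
  (!fog || heat || !power) forces fog = False.
  clause (fog || heat || !power) is falsified — backtrack.
So power = False.
  then (!fog || power) forces fog = False.
  then (fog || !lock || power) forces lock = False.
  then (fog || !rain) forces rain = False.
All clauses satisfied.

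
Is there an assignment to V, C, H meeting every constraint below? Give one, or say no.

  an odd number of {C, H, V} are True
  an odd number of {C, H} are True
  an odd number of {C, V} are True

V=F, C=T, H=F

{C, H, V}: 1 true → odd ✓
{C, H}: 1 true → odd ✓
{C, V}: 1 true → odd ✓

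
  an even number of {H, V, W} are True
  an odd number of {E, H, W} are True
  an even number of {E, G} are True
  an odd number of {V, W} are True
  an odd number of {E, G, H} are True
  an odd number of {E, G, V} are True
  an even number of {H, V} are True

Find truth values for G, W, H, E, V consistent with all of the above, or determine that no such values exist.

G = False, W = False, H = True, E = False, V = True

{H, V, W}: 2 true → even ✓
{E, H, W}: 1 true → odd ✓
{E, G}: 0 true → even ✓
{V, W}: 1 true → odd ✓
{E, G, H}: 1 true → odd ✓
{E, G, V}: 1 true → odd ✓
{H, V}: 2 true → even ✓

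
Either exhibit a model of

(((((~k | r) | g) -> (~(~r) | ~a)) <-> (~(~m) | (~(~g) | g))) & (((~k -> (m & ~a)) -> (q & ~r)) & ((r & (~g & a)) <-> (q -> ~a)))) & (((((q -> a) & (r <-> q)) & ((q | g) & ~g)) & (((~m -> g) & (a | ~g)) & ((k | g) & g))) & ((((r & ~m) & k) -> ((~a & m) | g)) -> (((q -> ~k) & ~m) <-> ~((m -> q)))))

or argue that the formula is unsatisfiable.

Unsatisfiable — no assignment works.

Case g = True: the conjunct ~g is False.
Case g = False: the conjunct g is False.
Both cases fail — unsatisfiable.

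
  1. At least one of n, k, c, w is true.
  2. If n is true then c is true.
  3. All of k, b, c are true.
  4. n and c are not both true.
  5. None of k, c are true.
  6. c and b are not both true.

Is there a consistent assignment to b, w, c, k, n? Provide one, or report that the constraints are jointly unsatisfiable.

Unsatisfiable — no assignment works.

Case c = True:
  Constraint (5) is violated (c=T) — contradiction.
Case c = False:
  Constraint (3) is violated (c=F) — contradiction.
Both cases fail — unsatisfiable.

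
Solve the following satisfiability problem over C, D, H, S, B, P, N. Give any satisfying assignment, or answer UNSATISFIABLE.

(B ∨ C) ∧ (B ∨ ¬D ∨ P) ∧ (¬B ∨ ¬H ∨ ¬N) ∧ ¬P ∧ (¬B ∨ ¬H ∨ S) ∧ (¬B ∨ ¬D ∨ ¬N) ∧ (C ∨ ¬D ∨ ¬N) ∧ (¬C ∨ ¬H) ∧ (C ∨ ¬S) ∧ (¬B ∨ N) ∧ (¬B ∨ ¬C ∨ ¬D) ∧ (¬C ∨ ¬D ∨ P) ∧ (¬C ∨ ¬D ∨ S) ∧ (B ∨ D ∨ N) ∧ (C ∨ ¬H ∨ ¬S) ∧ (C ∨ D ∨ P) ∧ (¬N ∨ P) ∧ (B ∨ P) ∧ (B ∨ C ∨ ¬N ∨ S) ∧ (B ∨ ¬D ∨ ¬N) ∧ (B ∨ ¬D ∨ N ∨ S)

Unsatisfiable — no assignment works.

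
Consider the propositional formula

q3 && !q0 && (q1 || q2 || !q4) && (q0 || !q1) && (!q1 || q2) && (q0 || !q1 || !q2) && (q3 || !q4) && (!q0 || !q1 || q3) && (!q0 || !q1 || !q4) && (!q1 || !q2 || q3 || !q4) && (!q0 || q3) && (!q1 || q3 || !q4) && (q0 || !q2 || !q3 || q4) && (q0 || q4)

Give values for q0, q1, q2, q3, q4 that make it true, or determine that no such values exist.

Unit clause (q3) forces q3 = True.
Unit clause (!q0) forces q0 = False.
In (q0 || !q1) only !q1 is left, so q1 = False.
In (q0 || q4) only q4 is left, so q4 = True.
In (q1 || q2 || !q4) only q2 is left, so q2 = True.
All clauses satisfied.

q0 = False; q1 = False; q2 = True; q3 = True; q4 = True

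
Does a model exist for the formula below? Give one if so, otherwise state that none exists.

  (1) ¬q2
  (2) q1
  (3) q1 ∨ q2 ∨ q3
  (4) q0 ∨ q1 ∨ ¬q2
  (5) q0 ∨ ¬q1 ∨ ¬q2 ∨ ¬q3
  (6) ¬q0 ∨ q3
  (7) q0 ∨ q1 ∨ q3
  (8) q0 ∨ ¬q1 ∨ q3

Unit clause (¬q2) forces q2 = False.
Unit clause (q1) forces q1 = True.
Set q0 = False.
  then (q0 ∨ ¬q1 ∨ q3) forces q3 = True.
Check each clause:
  (¬q2): ¬q2 holds.
  (q1): q1 holds.
  (q1 ∨ q2 ∨ q3): q1 holds.
  (q0 ∨ q1 ∨ ¬q2): q1 holds.
  (q0 ∨ ¬q1 ∨ ¬q2 ∨ ¬q3): ¬q2 holds.
  (¬q0 ∨ q3): ¬q0 holds.
  (q0 ∨ q1 ∨ q3): q1 holds.
  (q0 ∨ ¬q1 ∨ q3): q3 holds.
All clauses satisfied.

q0 = False, q1 = True, q2 = False, q3 = True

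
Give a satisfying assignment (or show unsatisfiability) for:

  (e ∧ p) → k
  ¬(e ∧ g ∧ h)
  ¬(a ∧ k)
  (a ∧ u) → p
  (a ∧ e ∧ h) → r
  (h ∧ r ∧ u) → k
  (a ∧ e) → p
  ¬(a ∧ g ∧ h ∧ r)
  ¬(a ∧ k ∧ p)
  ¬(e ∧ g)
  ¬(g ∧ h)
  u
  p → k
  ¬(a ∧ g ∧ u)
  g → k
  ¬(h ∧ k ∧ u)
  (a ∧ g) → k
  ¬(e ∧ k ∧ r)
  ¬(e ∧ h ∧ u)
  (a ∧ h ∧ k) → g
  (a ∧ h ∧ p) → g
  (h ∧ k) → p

p: False, h: False, u: True, a: False, k: False, e: False, g: False, r: False

Unit clause (u) forces u = True.
Set p = False.
  then (¬a ∨ p ∨ ¬u) forces a = False.
Set h = False.
Set k = False.
  then (¬g ∨ k) forces g = False.
Set e = False.
Set r = False.
All clauses satisfied.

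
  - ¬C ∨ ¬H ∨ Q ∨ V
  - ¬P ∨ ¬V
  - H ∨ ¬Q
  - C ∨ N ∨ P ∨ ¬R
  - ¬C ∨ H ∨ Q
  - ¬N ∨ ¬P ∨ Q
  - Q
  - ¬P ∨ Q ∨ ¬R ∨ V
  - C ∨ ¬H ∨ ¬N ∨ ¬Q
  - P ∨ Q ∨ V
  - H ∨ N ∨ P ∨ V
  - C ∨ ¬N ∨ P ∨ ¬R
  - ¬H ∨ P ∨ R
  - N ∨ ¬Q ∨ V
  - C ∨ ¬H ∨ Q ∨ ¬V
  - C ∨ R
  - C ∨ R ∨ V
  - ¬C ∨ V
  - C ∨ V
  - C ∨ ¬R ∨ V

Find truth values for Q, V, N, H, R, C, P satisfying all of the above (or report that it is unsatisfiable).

Q = True, V = True, N = False, H = True, R = True, C = True, P = False

Unit clause (Q) forces Q = True.
In (H ∨ ¬Q) only H is left, so H = True.
Set V = True.
  then (¬P ∨ ¬V) forces P = False.
  then (¬H ∨ P ∨ R) forces R = True.
Set N = False.
  then (C ∨ N ∨ P ∨ ¬R) forces C = True.
All clauses satisfied.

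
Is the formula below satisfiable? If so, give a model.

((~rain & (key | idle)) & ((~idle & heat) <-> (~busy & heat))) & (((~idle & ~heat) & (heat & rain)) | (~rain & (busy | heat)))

key: False, heat: True, busy: True, rain: False, idle: True

  (~rain & (key | idle)) & ((~idle & heat) <-> (~busy & heat)) = True
    ~rain & (key | idle) = True
      ~rain = True
      key | idle = True
    (~idle & heat) <-> (~busy & heat) = True
      ~idle & heat = False
        ~idle = False
      ~busy & heat = False
        ~busy = False
  ((~idle & ~heat) & (heat & rain)) | (~rain & (busy | heat)) = True
    (~idle & ~heat) & (heat & rain) = False
      ~idle & ~heat = False
        ~idle = False
        ~heat = False
      heat & rain = False
    ~rain & (busy | heat) = True
      ~rain = True
      busy | heat = True
Both conjuncts True, so the formula holds.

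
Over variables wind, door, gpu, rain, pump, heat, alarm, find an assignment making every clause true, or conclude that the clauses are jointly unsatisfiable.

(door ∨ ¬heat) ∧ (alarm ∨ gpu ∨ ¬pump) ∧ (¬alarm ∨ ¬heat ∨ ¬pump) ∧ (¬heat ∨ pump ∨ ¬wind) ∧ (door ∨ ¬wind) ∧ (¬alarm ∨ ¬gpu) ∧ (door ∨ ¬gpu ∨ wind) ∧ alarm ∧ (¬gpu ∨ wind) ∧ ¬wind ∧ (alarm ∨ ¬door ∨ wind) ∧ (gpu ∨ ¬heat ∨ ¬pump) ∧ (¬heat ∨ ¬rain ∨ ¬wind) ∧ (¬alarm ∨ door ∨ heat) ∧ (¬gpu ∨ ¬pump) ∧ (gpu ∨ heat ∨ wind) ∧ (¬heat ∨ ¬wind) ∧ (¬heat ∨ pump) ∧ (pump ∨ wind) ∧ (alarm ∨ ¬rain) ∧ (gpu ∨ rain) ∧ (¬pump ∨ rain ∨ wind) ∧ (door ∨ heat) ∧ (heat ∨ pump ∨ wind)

Case wind = True:
  Clause (¬wind) is falsified — contradiction.
Case wind = False:
  (alarm) forces alarm = True.
  (¬alarm ∨ ¬gpu) forces gpu = False.
  (gpu ∨ heat ∨ wind) forces heat = True.
  (door ∨ ¬heat) forces door = True.
  (¬alarm ∨ ¬heat ∨ ¬pump) forces pump = False.
  Clause (¬heat ∨ pump) is falsified — contradiction.
Both cases fail, so the formula is unsatisfiable.

Unsatisfiable — no assignment works.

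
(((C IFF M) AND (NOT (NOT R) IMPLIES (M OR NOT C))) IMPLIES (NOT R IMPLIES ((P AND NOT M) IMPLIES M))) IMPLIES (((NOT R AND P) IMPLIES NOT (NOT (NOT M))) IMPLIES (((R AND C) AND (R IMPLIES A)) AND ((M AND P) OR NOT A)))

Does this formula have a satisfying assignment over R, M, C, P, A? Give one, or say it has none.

R = False, M = True, C = False, P = True, A = True

  (((C IFF M) AND (NOT (NOT R) IMPLIES (M OR NOT C))) IMPLIES (NOT R IMPLIES ((P AND NOT M) IMPLIES M))) IMPLIES (((NOT R AND P) IMPLIES NOT (NOT (NOT M))) IMPLIES (((R AND C) AND (R IMPLIES A)) AND ((M AND P) OR NOT A))) = True
    ((C IFF M) AND (NOT (NOT R) IMPLIES (M OR NOT C))) IMPLIES (NOT R IMPLIES ((P AND NOT M) IMPLIES M)) = True
      (C IFF M) AND (NOT (NOT R) IMPLIES (M OR NOT C)) = False
        C IFF M = False
        NOT (NOT R) IMPLIES (M OR NOT C) = True
          NOT (NOT R) = False
            NOT R = True
          M OR NOT C = True
            NOT C = True
      NOT R IMPLIES ((P AND NOT M) IMPLIES M) = True
        NOT R = True
        (P AND NOT M) IMPLIES M = True
          P AND NOT M = False
            NOT M = False
    ((NOT R AND P) IMPLIES NOT (NOT (NOT M))) IMPLIES (((R AND C) AND (R IMPLIES A)) AND ((M AND P) OR NOT A)) = True
      (NOT R AND P) IMPLIES NOT (NOT (NOT M)) = False
        NOT R AND P = True
          NOT R = True
        NOT (NOT (NOT M)) = False
          NOT (NOT M) = True
            NOT M = False
      ((R AND C) AND (R IMPLIES A)) AND ((M AND P) OR NOT A) = False
        (R AND C) AND (R IMPLIES A) = False
          R AND C = False
          R IMPLIES A = True
        (M AND P) OR NOT A = True
          M AND P = True
          NOT A = False
The formula evaluates to True.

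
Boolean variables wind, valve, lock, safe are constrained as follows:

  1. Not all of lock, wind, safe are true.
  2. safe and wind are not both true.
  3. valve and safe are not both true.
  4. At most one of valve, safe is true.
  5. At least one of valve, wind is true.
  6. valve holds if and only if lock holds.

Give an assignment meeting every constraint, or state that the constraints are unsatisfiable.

wind = False; valve = True; lock = True; safe = False

  (1) {lock, wind, safe}: 1/3 true — not all ✓
  (2) safe=F, wind=F — not both ✓
  (3) valve=T, safe=F — not both ✓
  (4) {valve, safe}: 1 true — at most one ✓
  (5) {valve, wind}: 1 true — at least one ✓
  (6) valve=T, lock=T — same ✓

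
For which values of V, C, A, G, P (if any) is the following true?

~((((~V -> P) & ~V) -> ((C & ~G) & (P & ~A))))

V: False; C: True; A: False; G: True; P: True

  ~((((~V -> P) & ~V) -> ((C & ~G) & (P & ~A)))) = True
    ((~V -> P) & ~V) -> ((C & ~G) & (P & ~A)) = False
      (~V -> P) & ~V = True
        ~V -> P = True
          ~V = True
        ~V = True
      (C & ~G) & (P & ~A) = False
        C & ~G = False
          ~G = False
        P & ~A = True
          ~A = True
The formula evaluates to True.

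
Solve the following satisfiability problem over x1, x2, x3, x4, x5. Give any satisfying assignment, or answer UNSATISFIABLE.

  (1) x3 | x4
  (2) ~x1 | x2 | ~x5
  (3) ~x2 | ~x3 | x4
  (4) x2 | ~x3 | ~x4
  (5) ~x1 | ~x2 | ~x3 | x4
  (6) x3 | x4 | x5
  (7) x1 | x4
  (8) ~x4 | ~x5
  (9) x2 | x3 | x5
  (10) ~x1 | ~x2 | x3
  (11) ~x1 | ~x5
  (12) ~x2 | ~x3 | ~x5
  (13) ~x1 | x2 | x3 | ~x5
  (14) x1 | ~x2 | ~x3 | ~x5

Set x1 = False.
  then (x1 | x4) forces x4 = True.
  then (~x4 | ~x5) forces x5 = False.
Try x2 = False:
  (x2 | ~x3 | ~x4) forces x3 = False.
  clause (x2 | x3 | x5) is falsified — backtrack.
So x2 = True.
Set x3 = False.
All clauses satisfied.

x1 = False; x2 = True; x3 = False; x4 = True; x5 = False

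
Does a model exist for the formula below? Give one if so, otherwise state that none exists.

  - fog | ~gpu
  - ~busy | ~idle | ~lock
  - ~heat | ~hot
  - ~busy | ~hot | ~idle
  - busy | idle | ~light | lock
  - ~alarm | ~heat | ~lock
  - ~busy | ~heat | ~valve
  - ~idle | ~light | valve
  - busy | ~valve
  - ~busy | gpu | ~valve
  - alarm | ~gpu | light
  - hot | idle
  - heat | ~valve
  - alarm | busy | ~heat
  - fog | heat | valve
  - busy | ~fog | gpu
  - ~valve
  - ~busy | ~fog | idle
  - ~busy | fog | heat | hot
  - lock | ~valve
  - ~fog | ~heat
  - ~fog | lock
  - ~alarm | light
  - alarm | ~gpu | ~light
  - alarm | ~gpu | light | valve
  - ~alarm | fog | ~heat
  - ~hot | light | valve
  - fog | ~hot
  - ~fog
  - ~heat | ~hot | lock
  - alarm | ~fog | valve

Unit clause (~valve) forces valve = False.
Unit clause (~fog) forces fog = False.
In (fog | ~gpu) only ~gpu is left, so gpu = False.
In (fog | heat | valve) only heat is left, so heat = True.
In (~alarm | fog | ~heat) only ~alarm is left, so alarm = False.
In (fog | ~hot) only ~hot is left, so hot = False.
In (hot | idle) only idle is left, so idle = True.
In (alarm | busy | ~heat) only busy is left, so busy = True.
In (~busy | ~idle | ~lock) only ~lock is left, so lock = False.
In (~idle | ~light | valve) only ~light is left, so light = False.
All clauses satisfied.

hot = False, heat = True, fog = False, lock = False, idle = True, valve = False, busy = True, light = False, gpu = False, alarm = False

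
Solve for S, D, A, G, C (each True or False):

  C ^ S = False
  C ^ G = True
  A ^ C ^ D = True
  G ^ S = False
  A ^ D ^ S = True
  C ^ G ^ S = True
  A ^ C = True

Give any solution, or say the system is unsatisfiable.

Adding constraints 1, 2, 4 mod 2: every variable appears an even number of times on the left, so the left side is 0.
But the right sides sum to 1 (mod 2). 0 ≠ 1 — the system is inconsistent.

No satisfying assignment exists.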